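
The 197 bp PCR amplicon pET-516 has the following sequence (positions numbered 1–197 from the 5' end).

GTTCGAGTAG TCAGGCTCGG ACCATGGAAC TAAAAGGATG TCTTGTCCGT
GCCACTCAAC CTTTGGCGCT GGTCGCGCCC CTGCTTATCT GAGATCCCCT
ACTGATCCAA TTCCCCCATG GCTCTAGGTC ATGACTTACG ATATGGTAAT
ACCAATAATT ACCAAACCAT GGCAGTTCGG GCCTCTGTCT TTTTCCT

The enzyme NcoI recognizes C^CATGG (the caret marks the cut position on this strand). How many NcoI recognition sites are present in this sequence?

CCATGG occurs starting at positions 22, 116, 167.
NcoI cuts at 3 sites.

3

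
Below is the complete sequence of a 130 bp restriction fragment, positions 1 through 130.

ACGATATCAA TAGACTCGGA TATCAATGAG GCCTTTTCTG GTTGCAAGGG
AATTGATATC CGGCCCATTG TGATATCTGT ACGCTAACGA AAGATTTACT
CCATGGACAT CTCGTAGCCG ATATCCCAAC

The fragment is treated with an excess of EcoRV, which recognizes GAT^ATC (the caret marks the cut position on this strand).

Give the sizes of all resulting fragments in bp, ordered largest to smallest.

EcoRV sites (GATATC) start at positions 3, 19, 55, 72, 120.
EcoRV cuts after base 3 of each site, so after positions 5, 21, 57, 74, 122.
Linear molecule, 5 cuts → 6 fragments:
  1–5 → 5 bp
  6–21 → 16 bp
  22–57 → 36 bp
  58–74 → 17 bp
  75–122 → 48 bp
  123–130 → 8 bp
Sorted largest to smallest: 48, 36, 17, 16, 8, 5 bp.

48, 36, 17, 16, 8, 5 bp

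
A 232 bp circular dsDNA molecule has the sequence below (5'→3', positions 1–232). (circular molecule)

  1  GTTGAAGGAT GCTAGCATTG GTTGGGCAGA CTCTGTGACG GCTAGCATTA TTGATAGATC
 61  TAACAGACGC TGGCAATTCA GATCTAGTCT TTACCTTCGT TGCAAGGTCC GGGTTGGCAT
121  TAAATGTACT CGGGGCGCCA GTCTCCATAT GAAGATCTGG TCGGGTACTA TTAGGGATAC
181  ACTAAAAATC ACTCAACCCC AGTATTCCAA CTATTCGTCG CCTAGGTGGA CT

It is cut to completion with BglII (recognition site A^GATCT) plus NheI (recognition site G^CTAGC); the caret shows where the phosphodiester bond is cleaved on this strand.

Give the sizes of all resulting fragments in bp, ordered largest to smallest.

90, 73, 30, 24, 15 bp

BglII sites (AGATCT) start at positions 56, 80, 153.
BglII cuts after the first base of each site, so after positions 56, 80, 153.
NheI sites (GCTAGC) start at positions 11, 41.
NheI cuts after the first base of each site, so after positions 11, 41.
Combined cut positions: 11, 41, 56, 80, 153.
Circular molecule, 5 cuts → 5 fragments:
  12–41 → 30 bp
  42–56 → 15 bp
  57–80 → 24 bp
  81–153 → 73 bp
  154–232 then 1–11 → 79 + 11 = 90 bp
Sorted largest to smallest: 90, 73, 30, 24, 15 bp.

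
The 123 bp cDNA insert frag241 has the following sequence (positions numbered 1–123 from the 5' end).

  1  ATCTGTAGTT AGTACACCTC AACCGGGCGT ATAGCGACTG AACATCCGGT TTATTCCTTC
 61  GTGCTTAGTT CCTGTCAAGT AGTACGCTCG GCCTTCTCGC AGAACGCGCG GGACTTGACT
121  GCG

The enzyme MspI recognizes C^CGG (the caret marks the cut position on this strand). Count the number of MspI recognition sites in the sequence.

2

CCGG occurs starting at positions 23, 46.
MspI cuts at 2 sites.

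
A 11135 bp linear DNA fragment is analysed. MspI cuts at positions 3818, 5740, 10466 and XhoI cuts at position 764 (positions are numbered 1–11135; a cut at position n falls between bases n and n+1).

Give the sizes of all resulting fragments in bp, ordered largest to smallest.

Combined cut positions (sorted): 764, 3818, 5740, 10466.
Linear molecule, 4 cuts → 5 fragments:
  764 − 0 = 764 bp
  3818 − 764 = 3054 bp
  5740 − 3818 = 1922 bp
  10466 − 5740 = 4726 bp
  11135 − 10466 = 669 bp
Sorted largest to smallest: 4726, 3054, 1922, 764, 669 bp.

4726, 3054, 1922, 764, 669 bp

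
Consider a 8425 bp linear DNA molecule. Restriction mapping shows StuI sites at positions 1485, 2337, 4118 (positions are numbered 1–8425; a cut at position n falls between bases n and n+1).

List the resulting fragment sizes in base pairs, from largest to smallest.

4307, 1781, 1485, 852 bp

Linear molecule, 3 cuts → 4 fragments:
  1485 − 0 = 1485 bp
  2337 − 1485 = 852 bp
  4118 − 2337 = 1781 bp
  8425 − 4118 = 4307 bp
Sorted largest to smallest: 4307, 1781, 1485, 852 bp.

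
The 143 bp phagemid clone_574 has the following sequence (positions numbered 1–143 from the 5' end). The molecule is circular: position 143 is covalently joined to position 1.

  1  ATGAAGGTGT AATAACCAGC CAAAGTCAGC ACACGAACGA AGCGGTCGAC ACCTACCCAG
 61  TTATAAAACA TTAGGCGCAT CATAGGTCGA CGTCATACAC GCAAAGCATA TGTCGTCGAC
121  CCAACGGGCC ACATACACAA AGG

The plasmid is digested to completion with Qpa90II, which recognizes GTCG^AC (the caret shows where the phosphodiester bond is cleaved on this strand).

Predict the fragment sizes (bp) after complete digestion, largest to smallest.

Qpa90II sites (GTCGAC) start at positions 45, 86, 115.
Qpa90II cuts after base 4 of each site, so after positions 48, 89, 118.
Circular molecule, 3 cuts → 3 fragments:
  49–89 → 41 bp
  90–118 → 29 bp
  119–143 then 1–48 → 25 + 48 = 73 bp
Sorted largest to smallest: 73, 41, 29 bp.

73, 41, 29 bp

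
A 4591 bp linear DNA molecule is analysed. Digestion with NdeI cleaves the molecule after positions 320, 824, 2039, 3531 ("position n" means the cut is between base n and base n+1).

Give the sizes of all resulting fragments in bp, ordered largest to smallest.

1492, 1215, 1060, 504, 320 bp

Linear molecule, 4 cuts → 5 fragments:
  320 − 0 = 320 bp
  824 − 320 = 504 bp
  2039 − 824 = 1215 bp
  3531 − 2039 = 1492 bp
  4591 − 3531 = 1060 bp
Sorted largest to smallest: 1492, 1215, 1060, 504, 320 bp.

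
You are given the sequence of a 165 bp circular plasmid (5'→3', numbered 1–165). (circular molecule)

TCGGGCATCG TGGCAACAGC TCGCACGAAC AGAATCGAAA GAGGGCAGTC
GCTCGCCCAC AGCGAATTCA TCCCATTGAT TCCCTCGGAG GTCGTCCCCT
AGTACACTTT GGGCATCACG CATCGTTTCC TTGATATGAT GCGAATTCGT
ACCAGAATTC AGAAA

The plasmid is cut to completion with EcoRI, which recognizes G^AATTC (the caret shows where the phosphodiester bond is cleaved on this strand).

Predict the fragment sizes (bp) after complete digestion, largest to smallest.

79, 74, 12 bp

EcoRI sites (GAATTC) start at positions 64, 143, 155.
EcoRI cuts after the first base of each site, so after positions 64, 143, 155.
Circular molecule, 3 cuts → 3 fragments:
  65–143 → 79 bp
  144–155 → 12 bp
  156–165 then 1–64 → 10 + 64 = 74 bp
Sorted largest to smallest: 79, 74, 12 bp.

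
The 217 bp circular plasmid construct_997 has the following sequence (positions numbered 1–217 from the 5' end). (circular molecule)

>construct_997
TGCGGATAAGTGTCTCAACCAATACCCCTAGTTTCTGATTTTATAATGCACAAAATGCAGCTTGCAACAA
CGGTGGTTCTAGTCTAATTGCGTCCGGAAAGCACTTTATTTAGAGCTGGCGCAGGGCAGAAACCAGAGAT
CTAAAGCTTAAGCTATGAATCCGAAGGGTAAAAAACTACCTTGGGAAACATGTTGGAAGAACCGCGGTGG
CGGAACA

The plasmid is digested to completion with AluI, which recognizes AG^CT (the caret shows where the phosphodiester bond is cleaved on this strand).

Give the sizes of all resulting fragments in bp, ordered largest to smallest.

125, 55, 31, 6 bp

AluI sites (AGCT) start at positions 59, 114, 145, 151.
AluI cuts after base 2 of each site, so after positions 60, 115, 146, 152.
Circular molecule, 4 cuts → 4 fragments:
  61–115 → 55 bp
  116–146 → 31 bp
  147–152 → 6 bp
  153–217 then 1–60 → 65 + 60 = 125 bp
Sorted largest to smallest: 125, 55, 31, 6 bp.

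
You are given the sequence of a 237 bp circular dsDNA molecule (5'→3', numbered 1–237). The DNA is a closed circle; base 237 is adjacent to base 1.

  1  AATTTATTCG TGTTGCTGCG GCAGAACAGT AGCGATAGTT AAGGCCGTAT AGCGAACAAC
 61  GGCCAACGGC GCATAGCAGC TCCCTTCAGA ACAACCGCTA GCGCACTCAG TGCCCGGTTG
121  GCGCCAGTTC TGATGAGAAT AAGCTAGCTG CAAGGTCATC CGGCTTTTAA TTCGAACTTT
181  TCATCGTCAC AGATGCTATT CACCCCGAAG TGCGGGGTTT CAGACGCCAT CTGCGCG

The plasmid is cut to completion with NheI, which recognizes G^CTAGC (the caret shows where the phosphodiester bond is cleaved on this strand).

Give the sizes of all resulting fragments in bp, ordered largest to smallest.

191, 46 bp

NheI sites (GCTAGC) start at positions 97, 143.
NheI cuts after the first base of each site, so after positions 97, 143.
Circular molecule, 2 cuts → 2 fragments:
  98–143 → 46 bp
  144–237 then 1–97 → 94 + 97 = 191 bp
Sorted largest to smallest: 191, 46 bp.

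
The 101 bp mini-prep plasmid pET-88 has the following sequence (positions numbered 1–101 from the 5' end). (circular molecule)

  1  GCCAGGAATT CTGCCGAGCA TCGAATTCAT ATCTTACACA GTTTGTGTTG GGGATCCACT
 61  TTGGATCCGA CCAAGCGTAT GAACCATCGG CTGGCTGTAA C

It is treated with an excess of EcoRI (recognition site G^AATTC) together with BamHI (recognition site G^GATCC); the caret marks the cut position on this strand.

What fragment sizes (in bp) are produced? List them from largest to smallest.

EcoRI sites (GAATTC) start at positions 6, 23.
EcoRI cuts after the first base of each site, so after positions 6, 23.
BamHI sites (GGATCC) start at positions 52, 63.
BamHI cuts after the first base of each site, so after positions 52, 63.
Combined cut positions: 6, 23, 52, 63.
Circular molecule, 4 cuts → 4 fragments:
  7–23 → 17 bp
  24–52 → 29 bp
  53–63 → 11 bp
  64–101 then 1–6 → 38 + 6 = 44 bp
Sorted largest to smallest: 44, 29, 17, 11 bp.

44, 29, 17, 11 bp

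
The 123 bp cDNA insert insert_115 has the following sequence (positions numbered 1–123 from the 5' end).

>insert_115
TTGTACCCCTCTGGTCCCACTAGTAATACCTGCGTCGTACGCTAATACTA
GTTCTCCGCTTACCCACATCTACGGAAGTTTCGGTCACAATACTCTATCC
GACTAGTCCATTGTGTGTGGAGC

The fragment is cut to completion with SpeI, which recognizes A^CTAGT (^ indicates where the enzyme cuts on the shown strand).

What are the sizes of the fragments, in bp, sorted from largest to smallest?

55, 28, 21, 19 bp

SpeI sites (ACTAGT) start at positions 19, 47, 102.
SpeI cuts after the first base of each site, so after positions 19, 47, 102.
Linear molecule, 3 cuts → 4 fragments:
  1–19 → 19 bp
  20–47 → 28 bp
  48–102 → 55 bp
  103–123 → 21 bp
Sorted largest to smallest: 55, 28, 21, 19 bp.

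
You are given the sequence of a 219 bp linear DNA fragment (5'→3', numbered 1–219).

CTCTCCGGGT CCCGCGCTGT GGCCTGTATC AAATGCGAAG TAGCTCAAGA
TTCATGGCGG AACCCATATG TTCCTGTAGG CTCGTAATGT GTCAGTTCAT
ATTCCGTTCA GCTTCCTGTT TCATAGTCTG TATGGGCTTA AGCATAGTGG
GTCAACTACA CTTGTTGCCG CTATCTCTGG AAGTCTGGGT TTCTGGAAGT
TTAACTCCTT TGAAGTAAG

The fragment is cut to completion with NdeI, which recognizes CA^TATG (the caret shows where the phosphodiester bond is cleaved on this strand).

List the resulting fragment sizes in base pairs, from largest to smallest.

153, 66 bp

The NdeI site (CATATG) starts at position 65.
NdeI cuts after base 2 of each site, so after position 66.
Linear molecule, 1 cut → 2 fragments:
  1–66 → 66 bp
  67–219 → 153 bp
Sorted largest to smallest: 153, 66 bp.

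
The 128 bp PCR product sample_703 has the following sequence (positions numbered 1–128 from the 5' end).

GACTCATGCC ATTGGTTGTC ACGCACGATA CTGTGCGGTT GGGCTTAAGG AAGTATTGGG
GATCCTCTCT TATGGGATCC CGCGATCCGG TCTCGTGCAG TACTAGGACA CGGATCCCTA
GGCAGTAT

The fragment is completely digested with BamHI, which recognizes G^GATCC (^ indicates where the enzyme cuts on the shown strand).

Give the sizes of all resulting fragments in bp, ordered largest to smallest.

60, 37, 16, 15 bp

BamHI sites (GGATCC) start at positions 60, 75, 112.
BamHI cuts after the first base of each site, so after positions 60, 75, 112.
Linear molecule, 3 cuts → 4 fragments:
  1–60 → 60 bp
  61–75 → 15 bp
  76–112 → 37 bp
  113–128 → 16 bp
Sorted largest to smallest: 60, 37, 16, 15 bp.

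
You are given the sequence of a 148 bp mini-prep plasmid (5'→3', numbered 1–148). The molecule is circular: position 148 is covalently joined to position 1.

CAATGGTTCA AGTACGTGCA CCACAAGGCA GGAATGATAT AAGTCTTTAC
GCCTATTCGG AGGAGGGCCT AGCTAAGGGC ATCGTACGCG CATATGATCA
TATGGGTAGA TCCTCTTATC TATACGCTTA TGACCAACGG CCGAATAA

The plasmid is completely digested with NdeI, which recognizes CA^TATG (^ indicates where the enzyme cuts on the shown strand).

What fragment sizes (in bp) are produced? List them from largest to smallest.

NdeI sites (CATATG) start at positions 91, 99.
NdeI cuts after base 2 of each site, so after positions 92, 100.
Circular molecule, 2 cuts → 2 fragments:
  93–100 → 8 bp
  101–148 then 1–92 → 48 + 92 = 140 bp
Sorted largest to smallest: 140, 8 bp.

140, 8 bp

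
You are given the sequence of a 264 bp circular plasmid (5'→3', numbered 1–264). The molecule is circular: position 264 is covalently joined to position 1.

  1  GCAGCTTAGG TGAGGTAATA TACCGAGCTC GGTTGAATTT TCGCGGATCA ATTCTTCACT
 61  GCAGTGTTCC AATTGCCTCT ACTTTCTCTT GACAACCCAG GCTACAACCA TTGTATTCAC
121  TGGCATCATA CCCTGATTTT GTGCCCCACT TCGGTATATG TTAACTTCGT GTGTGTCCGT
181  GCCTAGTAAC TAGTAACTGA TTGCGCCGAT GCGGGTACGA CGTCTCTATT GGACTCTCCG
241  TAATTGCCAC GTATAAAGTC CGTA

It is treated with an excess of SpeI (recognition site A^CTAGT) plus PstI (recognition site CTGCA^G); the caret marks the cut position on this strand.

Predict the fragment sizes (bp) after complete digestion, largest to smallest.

The SpeI site (ACTAGT) starts at position 189.
SpeI cuts after the first base of each site, so after position 189.
The PstI site (CTGCAG) starts at position 59.
PstI cuts after base 5 of each site (before the last base), so after position 63.
Combined cut positions: 63, 189.
Circular molecule, 2 cuts → 2 fragments:
  64–189 → 126 bp
  190–264 then 1–63 → 75 + 63 = 138 bp
Sorted largest to smallest: 138, 126 bp.

138, 126 bp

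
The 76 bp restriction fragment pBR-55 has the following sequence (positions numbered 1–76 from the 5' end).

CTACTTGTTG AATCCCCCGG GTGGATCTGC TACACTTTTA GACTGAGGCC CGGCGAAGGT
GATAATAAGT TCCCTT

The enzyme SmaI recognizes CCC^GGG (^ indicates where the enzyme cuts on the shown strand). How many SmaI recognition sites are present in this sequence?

1

CCCGGG occurs starting at position 16.
SmaI cuts at 1 site.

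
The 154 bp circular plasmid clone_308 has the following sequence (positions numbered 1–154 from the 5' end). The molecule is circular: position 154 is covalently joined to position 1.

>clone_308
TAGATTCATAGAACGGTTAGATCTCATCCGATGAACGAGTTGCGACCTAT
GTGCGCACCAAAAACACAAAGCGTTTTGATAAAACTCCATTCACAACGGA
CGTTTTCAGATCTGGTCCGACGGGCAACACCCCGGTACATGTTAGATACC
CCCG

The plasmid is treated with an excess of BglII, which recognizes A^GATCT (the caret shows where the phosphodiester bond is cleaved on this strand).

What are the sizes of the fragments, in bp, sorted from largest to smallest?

89, 65 bp

BglII sites (AGATCT) start at positions 19, 108.
BglII cuts after the first base of each site, so after positions 19, 108.
Circular molecule, 2 cuts → 2 fragments:
  20–108 → 89 bp
  109–154 then 1–19 → 46 + 19 = 65 bp
Sorted largest to smallest: 89, 65 bp.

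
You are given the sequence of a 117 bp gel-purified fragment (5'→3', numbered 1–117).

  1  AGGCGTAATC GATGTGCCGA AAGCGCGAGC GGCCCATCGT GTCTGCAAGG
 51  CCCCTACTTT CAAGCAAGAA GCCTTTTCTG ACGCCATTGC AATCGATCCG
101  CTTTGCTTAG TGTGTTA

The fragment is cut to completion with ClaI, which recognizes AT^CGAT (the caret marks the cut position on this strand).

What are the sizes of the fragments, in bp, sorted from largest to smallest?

ClaI sites (ATCGAT) start at positions 8, 92.
ClaI cuts after base 2 of each site, so after positions 9, 93.
Linear molecule, 2 cuts → 3 fragments:
  1–9 → 9 bp
  10–93 → 84 bp
  94–117 → 24 bp
Sorted largest to smallest: 84, 24, 9 bp.

84, 24, 9 bp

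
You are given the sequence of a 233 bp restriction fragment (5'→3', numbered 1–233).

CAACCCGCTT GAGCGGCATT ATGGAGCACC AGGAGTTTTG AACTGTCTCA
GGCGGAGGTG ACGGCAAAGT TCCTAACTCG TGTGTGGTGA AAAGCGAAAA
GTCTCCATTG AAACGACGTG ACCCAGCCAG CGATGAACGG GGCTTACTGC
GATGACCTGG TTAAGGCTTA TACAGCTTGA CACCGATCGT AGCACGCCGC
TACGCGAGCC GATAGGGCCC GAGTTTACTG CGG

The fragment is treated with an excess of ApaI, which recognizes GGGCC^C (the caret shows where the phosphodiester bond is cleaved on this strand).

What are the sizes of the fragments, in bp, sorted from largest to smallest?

219, 14 bp

The ApaI site (GGGCCC) starts at position 215.
ApaI cuts after base 5 of each site (before the last base), so after position 219.
Linear molecule, 1 cut → 2 fragments:
  1–219 → 219 bp
  220–233 → 14 bp
Sorted largest to smallest: 219, 14 bp.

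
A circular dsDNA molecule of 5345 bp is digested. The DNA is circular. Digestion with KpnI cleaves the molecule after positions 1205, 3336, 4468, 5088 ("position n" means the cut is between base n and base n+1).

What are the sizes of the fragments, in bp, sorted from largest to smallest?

Circular molecule, 4 cuts → 4 fragments:
  3336 − 1205 = 2131 bp
  4468 − 3336 = 1132 bp
  5088 − 4468 = 620 bp
  wrap: 5345 − 5088 + 1205 = 1462 bp
Sorted largest to smallest: 2131, 1462, 1132, 620 bp.

2131, 1462, 1132, 620 bp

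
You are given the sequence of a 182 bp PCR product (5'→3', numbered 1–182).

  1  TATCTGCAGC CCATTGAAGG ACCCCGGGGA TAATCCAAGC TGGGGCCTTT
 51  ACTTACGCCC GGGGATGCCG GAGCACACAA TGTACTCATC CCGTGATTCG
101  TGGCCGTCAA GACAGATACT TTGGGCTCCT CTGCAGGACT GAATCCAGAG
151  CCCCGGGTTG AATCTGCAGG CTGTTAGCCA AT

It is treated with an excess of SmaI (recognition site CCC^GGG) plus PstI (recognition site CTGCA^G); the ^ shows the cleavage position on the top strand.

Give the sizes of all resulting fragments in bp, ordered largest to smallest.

75, 35, 19, 17, 14, 14, 8 bp

SmaI sites (CCCGGG) start at positions 23, 58, 152.
SmaI cuts after base 3 of each site, so after positions 25, 60, 154.
PstI sites (CTGCAG) start at positions 4, 131, 164.
PstI cuts after base 5 of each site (before the last base), so after positions 8, 135, 168.
Combined cut positions: 8, 25, 60, 135, 154, 168.
Linear molecule, 6 cuts → 7 fragments:
  1–8 → 8 bp
  9–25 → 17 bp
  26–60 → 35 bp
  61–135 → 75 bp
  136–154 → 19 bp
  155–168 → 14 bp
  169–182 → 14 bp
Sorted largest to smallest: 75, 35, 19, 17, 14, 14, 8 bp.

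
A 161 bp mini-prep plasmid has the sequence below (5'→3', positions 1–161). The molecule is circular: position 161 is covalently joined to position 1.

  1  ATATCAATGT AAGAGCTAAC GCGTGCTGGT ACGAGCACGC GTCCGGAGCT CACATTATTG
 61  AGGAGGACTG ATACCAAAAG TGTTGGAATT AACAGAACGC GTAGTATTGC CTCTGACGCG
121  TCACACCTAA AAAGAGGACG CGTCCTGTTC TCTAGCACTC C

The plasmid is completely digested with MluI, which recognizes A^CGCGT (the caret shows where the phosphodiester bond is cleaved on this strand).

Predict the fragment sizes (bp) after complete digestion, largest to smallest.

MluI sites (ACGCGT) start at positions 19, 37, 97, 116, 138.
MluI cuts after the first base of each site, so after positions 19, 37, 97, 116, 138.
Circular molecule, 5 cuts → 5 fragments:
  20–37 → 18 bp
  38–97 → 60 bp
  98–116 → 19 bp
  117–138 → 22 bp
  139–161 then 1–19 → 23 + 19 = 42 bp
Sorted largest to smallest: 60, 42, 22, 19, 18 bp.

60, 42, 22, 19, 18 bp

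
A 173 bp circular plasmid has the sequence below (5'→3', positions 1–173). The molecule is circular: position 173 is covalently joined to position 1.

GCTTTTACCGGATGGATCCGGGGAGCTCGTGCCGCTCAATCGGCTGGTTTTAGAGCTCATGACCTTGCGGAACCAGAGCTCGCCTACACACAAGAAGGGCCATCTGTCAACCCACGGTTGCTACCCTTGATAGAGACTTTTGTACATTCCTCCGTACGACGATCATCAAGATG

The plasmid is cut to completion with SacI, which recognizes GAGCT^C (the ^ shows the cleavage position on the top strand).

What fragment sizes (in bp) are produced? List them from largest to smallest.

SacI sites (GAGCTC) start at positions 23, 53, 76.
SacI cuts after base 5 of each site (before the last base), so after positions 27, 57, 80.
Circular molecule, 3 cuts → 3 fragments:
  28–57 → 30 bp
  58–80 → 23 bp
  81–173 then 1–27 → 93 + 27 = 120 bp
Sorted largest to smallest: 120, 30, 23 bp.

120, 30, 23 bp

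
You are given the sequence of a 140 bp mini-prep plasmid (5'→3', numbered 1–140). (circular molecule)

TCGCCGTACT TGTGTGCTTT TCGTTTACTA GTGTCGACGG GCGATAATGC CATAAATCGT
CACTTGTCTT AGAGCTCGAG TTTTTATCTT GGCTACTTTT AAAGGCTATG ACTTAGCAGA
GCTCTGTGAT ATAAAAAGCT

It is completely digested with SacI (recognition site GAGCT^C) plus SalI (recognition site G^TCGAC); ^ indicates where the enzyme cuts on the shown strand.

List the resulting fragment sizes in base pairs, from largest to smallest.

SacI sites (GAGCTC) start at positions 72, 119.
SacI cuts after base 5 of each site (before the last base), so after positions 76, 123.
The SalI site (GTCGAC) starts at position 33.
SalI cuts after the first base of each site, so after position 33.
Combined cut positions: 33, 76, 123.
Circular molecule, 3 cuts → 3 fragments:
  34–76 → 43 bp
  77–123 → 47 bp
  124–140 then 1–33 → 17 + 33 = 50 bp
Sorted largest to smallest: 50, 47, 43 bp.

50, 47, 43 bp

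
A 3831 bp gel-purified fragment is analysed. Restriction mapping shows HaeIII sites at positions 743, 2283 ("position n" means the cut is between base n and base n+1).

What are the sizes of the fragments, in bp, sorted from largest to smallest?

Linear molecule, 2 cuts → 3 fragments:
  743 − 0 = 743 bp
  2283 − 743 = 1540 bp
  3831 − 2283 = 1548 bp
Sorted largest to smallest: 1548, 1540, 743 bp.

1548, 1540, 743 bp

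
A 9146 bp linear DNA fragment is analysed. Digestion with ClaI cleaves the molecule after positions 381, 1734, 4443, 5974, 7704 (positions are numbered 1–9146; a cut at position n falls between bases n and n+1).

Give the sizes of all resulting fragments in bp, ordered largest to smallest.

Linear molecule, 5 cuts → 6 fragments:
  381 − 0 = 381 bp
  1734 − 381 = 1353 bp
  4443 − 1734 = 2709 bp
  5974 − 4443 = 1531 bp
  7704 − 5974 = 1730 bp
  9146 − 7704 = 1442 bp
Sorted largest to smallest: 2709, 1730, 1531, 1442, 1353, 381 bp.

2709, 1730, 1531, 1442, 1353, 381 bp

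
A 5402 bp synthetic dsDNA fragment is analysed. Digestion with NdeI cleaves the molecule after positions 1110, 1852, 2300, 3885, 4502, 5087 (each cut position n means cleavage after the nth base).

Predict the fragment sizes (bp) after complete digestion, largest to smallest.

Linear molecule, 6 cuts → 7 fragments:
  1110 − 0 = 1110 bp
  1852 − 1110 = 742 bp
  2300 − 1852 = 448 bp
  3885 − 2300 = 1585 bp
  4502 − 3885 = 617 bp
  5087 − 4502 = 585 bp
  5402 − 5087 = 315 bp
Sorted largest to smallest: 1585, 1110, 742, 617, 585, 448, 315 bp.

1585, 1110, 742, 617, 585, 448, 315 bp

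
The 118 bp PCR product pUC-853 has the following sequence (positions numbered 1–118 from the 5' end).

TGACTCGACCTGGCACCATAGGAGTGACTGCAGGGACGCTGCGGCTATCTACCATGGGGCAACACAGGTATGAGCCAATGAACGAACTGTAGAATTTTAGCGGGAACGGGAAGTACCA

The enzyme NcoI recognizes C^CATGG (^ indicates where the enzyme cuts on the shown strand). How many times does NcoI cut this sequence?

CCATGG occurs starting at position 52.
NcoI cuts at 1 site.

1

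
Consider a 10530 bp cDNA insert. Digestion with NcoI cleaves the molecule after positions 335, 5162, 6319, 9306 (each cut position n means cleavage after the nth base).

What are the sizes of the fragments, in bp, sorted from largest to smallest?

4827, 2987, 1224, 1157, 335 bp

Linear molecule, 4 cuts → 5 fragments:
  335 − 0 = 335 bp
  5162 − 335 = 4827 bp
  6319 − 5162 = 1157 bp
  9306 − 6319 = 2987 bp
  10530 − 9306 = 1224 bp
Sorted largest to smallest: 4827, 2987, 1224, 1157, 335 bp.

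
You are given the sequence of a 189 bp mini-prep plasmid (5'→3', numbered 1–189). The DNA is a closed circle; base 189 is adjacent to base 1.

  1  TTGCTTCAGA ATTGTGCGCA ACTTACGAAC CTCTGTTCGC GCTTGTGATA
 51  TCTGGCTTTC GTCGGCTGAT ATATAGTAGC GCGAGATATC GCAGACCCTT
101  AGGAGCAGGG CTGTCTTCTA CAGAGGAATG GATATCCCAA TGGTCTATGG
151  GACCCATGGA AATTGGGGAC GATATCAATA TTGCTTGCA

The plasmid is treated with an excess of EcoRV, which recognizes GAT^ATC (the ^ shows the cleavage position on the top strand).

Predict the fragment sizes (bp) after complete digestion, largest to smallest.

EcoRV sites (GATATC) start at positions 47, 85, 131, 171.
EcoRV cuts after base 3 of each site, so after positions 49, 87, 133, 173.
Circular molecule, 4 cuts → 4 fragments:
  50–87 → 38 bp
  88–133 → 46 bp
  134–173 → 40 bp
  174–189 then 1–49 → 16 + 49 = 65 bp
Sorted largest to smallest: 65, 46, 40, 38 bp.

65, 46, 40, 38 bp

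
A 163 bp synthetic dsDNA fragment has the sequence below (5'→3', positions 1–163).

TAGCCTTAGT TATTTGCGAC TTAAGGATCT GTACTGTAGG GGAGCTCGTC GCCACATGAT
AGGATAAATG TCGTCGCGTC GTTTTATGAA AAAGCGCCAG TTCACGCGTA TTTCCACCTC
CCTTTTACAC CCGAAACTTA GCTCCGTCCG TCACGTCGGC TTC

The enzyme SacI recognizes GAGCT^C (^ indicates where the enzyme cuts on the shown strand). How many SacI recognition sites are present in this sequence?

GAGCTC occurs starting at position 42.
SacI cuts at 1 site.

1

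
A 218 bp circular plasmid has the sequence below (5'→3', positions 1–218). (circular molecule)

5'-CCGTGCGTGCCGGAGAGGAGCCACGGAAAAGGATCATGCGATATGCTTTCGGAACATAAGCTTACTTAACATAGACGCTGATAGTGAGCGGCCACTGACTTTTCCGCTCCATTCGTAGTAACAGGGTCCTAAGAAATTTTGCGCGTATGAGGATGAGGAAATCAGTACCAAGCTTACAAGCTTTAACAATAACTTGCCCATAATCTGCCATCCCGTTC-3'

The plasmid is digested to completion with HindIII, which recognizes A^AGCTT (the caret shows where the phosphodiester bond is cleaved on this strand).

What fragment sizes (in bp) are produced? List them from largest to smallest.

HindIII sites (AAGCTT) start at positions 58, 170, 178.
HindIII cuts after the first base of each site, so after positions 58, 170, 178.
Circular molecule, 3 cuts → 3 fragments:
  59–170 → 112 bp
  171–178 → 8 bp
  179–218 then 1–58 → 40 + 58 = 98 bp
Sorted largest to smallest: 112, 98, 8 bp.

112, 98, 8 bp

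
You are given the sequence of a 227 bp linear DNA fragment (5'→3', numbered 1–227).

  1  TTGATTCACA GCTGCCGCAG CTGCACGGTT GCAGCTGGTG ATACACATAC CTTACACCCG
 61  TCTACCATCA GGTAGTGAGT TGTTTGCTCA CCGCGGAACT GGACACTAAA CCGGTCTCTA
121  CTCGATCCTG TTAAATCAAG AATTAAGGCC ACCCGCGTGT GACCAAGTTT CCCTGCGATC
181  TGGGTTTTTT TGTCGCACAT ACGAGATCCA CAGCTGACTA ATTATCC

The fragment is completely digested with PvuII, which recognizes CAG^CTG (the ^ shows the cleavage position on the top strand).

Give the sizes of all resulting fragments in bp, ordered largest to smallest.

179, 14, 14, 11, 9 bp

PvuII sites (CAGCTG) start at positions 9, 18, 32, 211.
PvuII cuts after base 3 of each site, so after positions 11, 20, 34, 213.
Linear molecule, 4 cuts → 5 fragments:
  1–11 → 11 bp
  12–20 → 9 bp
  21–34 → 14 bp
  35–213 → 179 bp
  214–227 → 14 bp
Sorted largest to smallest: 179, 14, 14, 11, 9 bp.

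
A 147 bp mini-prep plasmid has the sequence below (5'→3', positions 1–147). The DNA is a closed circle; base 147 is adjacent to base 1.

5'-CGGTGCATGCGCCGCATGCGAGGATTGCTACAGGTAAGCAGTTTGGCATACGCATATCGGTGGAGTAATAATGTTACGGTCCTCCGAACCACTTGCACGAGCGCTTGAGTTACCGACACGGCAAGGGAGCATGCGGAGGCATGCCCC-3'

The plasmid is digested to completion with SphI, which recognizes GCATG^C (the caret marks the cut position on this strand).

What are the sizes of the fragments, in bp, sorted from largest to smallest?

115, 13, 10, 9 bp

SphI sites (GCATGC) start at positions 5, 14, 129, 139.
SphI cuts after base 5 of each site (before the last base), so after positions 9, 18, 133, 143.
Circular molecule, 4 cuts → 4 fragments:
  10–18 → 9 bp
  19–133 → 115 bp
  134–143 → 10 bp
  144–147 then 1–9 → 4 + 9 = 13 bp
Sorted largest to smallest: 115, 13, 10, 9 bp.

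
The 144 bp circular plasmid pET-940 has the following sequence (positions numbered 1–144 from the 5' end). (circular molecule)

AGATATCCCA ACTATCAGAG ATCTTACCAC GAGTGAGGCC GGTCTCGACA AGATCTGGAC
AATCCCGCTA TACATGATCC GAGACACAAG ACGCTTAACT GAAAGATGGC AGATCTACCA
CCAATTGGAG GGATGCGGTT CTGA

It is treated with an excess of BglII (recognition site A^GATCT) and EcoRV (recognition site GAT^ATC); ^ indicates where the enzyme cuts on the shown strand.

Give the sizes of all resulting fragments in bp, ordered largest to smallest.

BglII sites (AGATCT) start at positions 19, 51, 111.
BglII cuts after the first base of each site, so after positions 19, 51, 111.
The EcoRV site (GATATC) starts at position 2.
EcoRV cuts after base 3 of each site, so after position 4.
Combined cut positions: 4, 19, 51, 111.
Circular molecule, 4 cuts → 4 fragments:
  5–19 → 15 bp
  20–51 → 32 bp
  52–111 → 60 bp
  112–144 then 1–4 → 33 + 4 = 37 bp
Sorted largest to smallest: 60, 37, 32, 15 bp.

60, 37, 32, 15 bp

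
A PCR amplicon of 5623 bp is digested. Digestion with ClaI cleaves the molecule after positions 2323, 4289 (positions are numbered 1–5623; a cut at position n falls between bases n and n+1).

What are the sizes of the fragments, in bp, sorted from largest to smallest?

2323, 1966, 1334 bp

Linear molecule, 2 cuts → 3 fragments:
  2323 − 0 = 2323 bp
  4289 − 2323 = 1966 bp
  5623 − 4289 = 1334 bp
Sorted largest to smallest: 2323, 1966, 1334 bp.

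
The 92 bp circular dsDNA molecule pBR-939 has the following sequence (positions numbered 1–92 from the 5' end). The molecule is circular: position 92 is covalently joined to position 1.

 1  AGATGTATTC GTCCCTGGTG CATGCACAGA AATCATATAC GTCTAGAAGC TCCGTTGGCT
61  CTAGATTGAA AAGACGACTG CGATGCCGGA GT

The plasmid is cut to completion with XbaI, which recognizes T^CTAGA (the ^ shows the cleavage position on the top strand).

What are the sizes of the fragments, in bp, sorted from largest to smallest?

XbaI sites (TCTAGA) start at positions 42, 60.
XbaI cuts after the first base of each site, so after positions 42, 60.
Circular molecule, 2 cuts → 2 fragments:
  43–60 → 18 bp
  61–92 then 1–42 → 32 + 42 = 74 bp
Sorted largest to smallest: 74, 18 bp.

74, 18 bp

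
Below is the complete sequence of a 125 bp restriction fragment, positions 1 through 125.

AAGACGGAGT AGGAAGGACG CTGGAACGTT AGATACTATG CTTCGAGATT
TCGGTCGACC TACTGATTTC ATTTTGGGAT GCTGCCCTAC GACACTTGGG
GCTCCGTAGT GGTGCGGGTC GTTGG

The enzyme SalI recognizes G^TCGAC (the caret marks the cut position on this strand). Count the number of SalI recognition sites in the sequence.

1

GTCGAC occurs starting at position 54.
SalI cuts at 1 site.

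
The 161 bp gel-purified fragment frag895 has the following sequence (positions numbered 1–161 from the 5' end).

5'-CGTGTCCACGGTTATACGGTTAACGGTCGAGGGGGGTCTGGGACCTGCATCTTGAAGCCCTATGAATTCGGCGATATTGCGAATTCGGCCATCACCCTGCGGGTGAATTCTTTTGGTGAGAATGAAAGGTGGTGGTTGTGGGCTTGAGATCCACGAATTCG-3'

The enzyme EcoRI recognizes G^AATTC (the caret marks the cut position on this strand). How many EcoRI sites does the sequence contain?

GAATTC occurs starting at positions 64, 81, 105, 155.
EcoRI cuts at 4 sites.

4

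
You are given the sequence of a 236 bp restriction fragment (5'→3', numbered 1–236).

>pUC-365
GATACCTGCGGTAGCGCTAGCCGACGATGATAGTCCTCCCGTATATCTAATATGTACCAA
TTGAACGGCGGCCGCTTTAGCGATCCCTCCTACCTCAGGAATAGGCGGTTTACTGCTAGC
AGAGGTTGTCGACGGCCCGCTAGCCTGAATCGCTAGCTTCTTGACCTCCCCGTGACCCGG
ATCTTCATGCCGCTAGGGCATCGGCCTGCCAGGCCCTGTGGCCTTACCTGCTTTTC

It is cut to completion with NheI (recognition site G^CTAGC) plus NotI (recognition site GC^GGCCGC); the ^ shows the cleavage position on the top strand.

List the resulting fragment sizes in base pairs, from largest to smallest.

84, 53, 46, 24, 16, 13 bp

NheI sites (GCTAGC) start at positions 16, 115, 139, 152.
NheI cuts after the first base of each site, so after positions 16, 115, 139, 152.
The NotI site (GCGGCCGC) starts at position 68.
NotI cuts after base 2 of each site, so after position 69.
Combined cut positions: 16, 69, 115, 139, 152.
Linear molecule, 5 cuts → 6 fragments:
  1–16 → 16 bp
  17–69 → 53 bp
  70–115 → 46 bp
  116–139 → 24 bp
  140–152 → 13 bp
  153–236 → 84 bp
Sorted largest to smallest: 84, 53, 46, 24, 16, 13 bp.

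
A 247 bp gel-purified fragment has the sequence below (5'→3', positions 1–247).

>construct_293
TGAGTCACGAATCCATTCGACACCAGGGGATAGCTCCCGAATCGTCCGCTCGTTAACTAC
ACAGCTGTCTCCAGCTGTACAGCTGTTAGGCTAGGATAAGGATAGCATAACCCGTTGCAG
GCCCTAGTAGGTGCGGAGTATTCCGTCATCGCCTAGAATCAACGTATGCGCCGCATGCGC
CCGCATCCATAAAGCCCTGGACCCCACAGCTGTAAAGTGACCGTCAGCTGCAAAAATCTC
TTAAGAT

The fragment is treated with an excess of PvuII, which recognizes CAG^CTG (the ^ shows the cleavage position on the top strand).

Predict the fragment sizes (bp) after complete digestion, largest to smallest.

127, 64, 20, 18, 10, 8 bp

PvuII sites (CAGCTG) start at positions 62, 72, 80, 207, 225.
PvuII cuts after base 3 of each site, so after positions 64, 74, 82, 209, 227.
Linear molecule, 5 cuts → 6 fragments:
  1–64 → 64 bp
  65–74 → 10 bp
  75–82 → 8 bp
  83–209 → 127 bp
  210–227 → 18 bp
  228–247 → 20 bp
Sorted largest to smallest: 127, 64, 20, 18, 10, 8 bp.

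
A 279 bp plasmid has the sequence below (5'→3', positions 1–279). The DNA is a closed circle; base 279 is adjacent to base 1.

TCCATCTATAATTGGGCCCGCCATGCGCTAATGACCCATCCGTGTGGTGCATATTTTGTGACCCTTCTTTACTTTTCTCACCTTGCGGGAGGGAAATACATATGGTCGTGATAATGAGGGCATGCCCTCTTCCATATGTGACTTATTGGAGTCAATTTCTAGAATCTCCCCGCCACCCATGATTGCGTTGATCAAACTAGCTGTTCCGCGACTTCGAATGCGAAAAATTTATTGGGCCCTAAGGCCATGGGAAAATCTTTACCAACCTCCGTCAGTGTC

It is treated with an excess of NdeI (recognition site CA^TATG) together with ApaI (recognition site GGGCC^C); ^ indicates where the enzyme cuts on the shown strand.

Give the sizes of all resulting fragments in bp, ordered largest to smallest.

104, 82, 59, 34 bp

NdeI sites (CATATG) start at positions 99, 133.
NdeI cuts after base 2 of each site, so after positions 100, 134.
ApaI sites (GGGCCC) start at positions 14, 234.
ApaI cuts after base 5 of each site (before the last base), so after positions 18, 238.
Combined cut positions: 18, 100, 134, 238.
Circular molecule, 4 cuts → 4 fragments:
  19–100 → 82 bp
  101–134 → 34 bp
  135–238 → 104 bp
  239–279 then 1–18 → 41 + 18 = 59 bp
Sorted largest to smallest: 104, 82, 59, 34 bp.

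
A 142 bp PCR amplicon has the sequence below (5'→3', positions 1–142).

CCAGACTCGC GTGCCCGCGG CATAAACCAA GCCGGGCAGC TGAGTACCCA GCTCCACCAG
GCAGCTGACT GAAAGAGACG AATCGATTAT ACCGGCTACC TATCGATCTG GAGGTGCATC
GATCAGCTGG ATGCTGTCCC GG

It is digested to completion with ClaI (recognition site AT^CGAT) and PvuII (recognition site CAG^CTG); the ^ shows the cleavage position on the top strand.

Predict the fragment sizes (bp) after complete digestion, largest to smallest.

39, 25, 20, 19, 16, 16, 7 bp

ClaI sites (ATCGAT) start at positions 82, 102, 118.
ClaI cuts after base 2 of each site, so after positions 83, 103, 119.
PvuII sites (CAGCTG) start at positions 37, 62, 124.
PvuII cuts after base 3 of each site, so after positions 39, 64, 126.
Combined cut positions: 39, 64, 83, 103, 119, 126.
Linear molecule, 6 cuts → 7 fragments:
  1–39 → 39 bp
  40–64 → 25 bp
  65–83 → 19 bp
  84–103 → 20 bp
  104–119 → 16 bp
  120–126 → 7 bp
  127–142 → 16 bp
Sorted largest to smallest: 39, 25, 20, 19, 16, 16, 7 bp.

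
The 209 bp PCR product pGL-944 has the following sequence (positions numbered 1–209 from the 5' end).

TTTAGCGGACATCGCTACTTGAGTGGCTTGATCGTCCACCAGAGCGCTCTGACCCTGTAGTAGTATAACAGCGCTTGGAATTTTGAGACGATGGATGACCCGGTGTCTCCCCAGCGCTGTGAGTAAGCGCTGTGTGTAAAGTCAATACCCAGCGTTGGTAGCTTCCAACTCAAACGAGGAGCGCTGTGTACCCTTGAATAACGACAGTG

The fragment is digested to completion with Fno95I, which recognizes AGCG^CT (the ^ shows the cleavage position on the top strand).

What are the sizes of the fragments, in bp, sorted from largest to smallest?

54, 46, 43, 27, 26, 13 bp

Fno95I sites (AGCGCT) start at positions 43, 70, 113, 126, 180.
Fno95I cuts after base 4 of each site, so after positions 46, 73, 116, 129, 183.
Linear molecule, 5 cuts → 6 fragments:
  1–46 → 46 bp
  47–73 → 27 bp
  74–116 → 43 bp
  117–129 → 13 bp
  130–183 → 54 bp
  184–209 → 26 bp
Sorted largest to smallest: 54, 46, 43, 27, 26, 13 bp.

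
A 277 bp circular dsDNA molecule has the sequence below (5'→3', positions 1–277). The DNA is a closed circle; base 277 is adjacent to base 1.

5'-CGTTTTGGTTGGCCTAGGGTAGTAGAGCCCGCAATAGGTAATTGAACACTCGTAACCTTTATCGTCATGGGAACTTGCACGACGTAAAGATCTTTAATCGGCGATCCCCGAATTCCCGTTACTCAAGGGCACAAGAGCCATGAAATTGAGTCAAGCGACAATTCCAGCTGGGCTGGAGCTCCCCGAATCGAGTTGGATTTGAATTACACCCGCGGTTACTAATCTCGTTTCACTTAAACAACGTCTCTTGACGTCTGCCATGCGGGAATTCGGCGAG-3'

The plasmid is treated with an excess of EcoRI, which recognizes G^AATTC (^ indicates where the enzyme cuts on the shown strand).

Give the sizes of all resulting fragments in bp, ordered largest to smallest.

156, 121 bp

EcoRI sites (GAATTC) start at positions 110, 266.
EcoRI cuts after the first base of each site, so after positions 110, 266.
Circular molecule, 2 cuts → 2 fragments:
  111–266 → 156 bp
  267–277 then 1–110 → 11 + 110 = 121 bp
Sorted largest to smallest: 156, 121 bp.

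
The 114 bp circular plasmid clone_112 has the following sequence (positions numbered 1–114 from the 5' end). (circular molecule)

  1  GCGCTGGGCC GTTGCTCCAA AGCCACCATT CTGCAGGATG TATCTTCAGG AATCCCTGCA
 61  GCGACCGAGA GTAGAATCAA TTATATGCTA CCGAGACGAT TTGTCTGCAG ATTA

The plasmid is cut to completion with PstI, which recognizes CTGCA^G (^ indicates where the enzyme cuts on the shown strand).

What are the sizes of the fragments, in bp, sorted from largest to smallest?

49, 40, 25 bp

PstI sites (CTGCAG) start at positions 31, 56, 105.
PstI cuts after base 5 of each site (before the last base), so after positions 35, 60, 109.
Circular molecule, 3 cuts → 3 fragments:
  36–60 → 25 bp
  61–109 → 49 bp
  110–114 then 1–35 → 5 + 35 = 40 bp
Sorted largest to smallest: 49, 40, 25 bp.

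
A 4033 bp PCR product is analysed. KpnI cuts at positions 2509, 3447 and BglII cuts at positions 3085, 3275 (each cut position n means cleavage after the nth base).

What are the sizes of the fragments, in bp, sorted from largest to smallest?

Combined cut positions (sorted): 2509, 3085, 3275, 3447.
Linear molecule, 4 cuts → 5 fragments:
  2509 − 0 = 2509 bp
  3085 − 2509 = 576 bp
  3275 − 3085 = 190 bp
  3447 − 3275 = 172 bp
  4033 − 3447 = 586 bp
Sorted largest to smallest: 2509, 586, 576, 190, 172 bp.

2509, 586, 576, 190, 172 bp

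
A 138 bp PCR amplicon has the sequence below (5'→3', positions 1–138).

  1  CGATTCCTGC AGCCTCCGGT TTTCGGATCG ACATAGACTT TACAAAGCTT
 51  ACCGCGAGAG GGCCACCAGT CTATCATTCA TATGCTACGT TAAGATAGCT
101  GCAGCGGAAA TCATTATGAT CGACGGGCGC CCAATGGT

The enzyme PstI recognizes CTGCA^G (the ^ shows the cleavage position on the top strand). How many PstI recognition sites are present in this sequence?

CTGCAG occurs starting at positions 7, 99.
PstI cuts at 2 sites.

2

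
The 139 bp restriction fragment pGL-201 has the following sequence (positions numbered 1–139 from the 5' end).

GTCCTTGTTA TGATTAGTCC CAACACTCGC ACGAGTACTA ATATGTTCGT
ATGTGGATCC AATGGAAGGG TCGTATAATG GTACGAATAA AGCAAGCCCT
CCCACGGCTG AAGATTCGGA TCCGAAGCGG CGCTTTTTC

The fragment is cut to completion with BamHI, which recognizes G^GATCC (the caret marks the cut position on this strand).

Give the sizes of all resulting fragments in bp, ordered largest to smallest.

63, 55, 21 bp

BamHI sites (GGATCC) start at positions 55, 118.
BamHI cuts after the first base of each site, so after positions 55, 118.
Linear molecule, 2 cuts → 3 fragments:
  1–55 → 55 bp
  56–118 → 63 bp
  119–139 → 21 bp
Sorted largest to smallest: 63, 55, 21 bp.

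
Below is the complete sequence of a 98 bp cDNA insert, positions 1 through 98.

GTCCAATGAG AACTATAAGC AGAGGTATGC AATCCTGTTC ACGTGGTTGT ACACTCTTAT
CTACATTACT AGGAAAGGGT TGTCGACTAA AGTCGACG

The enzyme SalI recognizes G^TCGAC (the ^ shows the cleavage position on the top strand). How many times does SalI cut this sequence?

GTCGAC occurs starting at positions 82, 92.
SalI cuts at 2 sites.

2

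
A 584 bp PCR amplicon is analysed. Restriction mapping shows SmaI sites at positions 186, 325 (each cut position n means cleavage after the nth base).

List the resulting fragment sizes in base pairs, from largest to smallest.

Linear molecule, 2 cuts → 3 fragments:
  186 − 0 = 186 bp
  325 − 186 = 139 bp
  584 − 325 = 259 bp
Sorted largest to smallest: 259, 186, 139 bp.

259, 186, 139 bp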